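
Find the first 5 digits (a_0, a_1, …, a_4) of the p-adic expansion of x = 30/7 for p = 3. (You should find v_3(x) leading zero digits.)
(a_0, …, a_4) = (0, 1, 1, 1, 0)

v_3(30/7) = 1, so a_0 = ... = a_0 = 0. Factor out: x = 3^1 · u with u = 10/7 a unit in ℤ_3. Expand u iteratively via a_{v+i} = u_i mod 3, u_{i+1} = (u_i − a_{v+i})/3:
  u_0 = 10/7;  a_1 = 1;  u_1 = (u_0 − 1)/3 = 1/7
  u_1 = 1/7;  a_2 = 1;  u_2 = (u_1 − 1)/3 = -2/7
  u_2 = -2/7;  a_3 = 1;  u_3 = (u_2 − 1)/3 = -3/7
  u_3 = -3/7;  a_4 = 0;  u_4 = (u_3 − 0)/3 = -1/7
Digits: (0, 1, 1, 1, 0).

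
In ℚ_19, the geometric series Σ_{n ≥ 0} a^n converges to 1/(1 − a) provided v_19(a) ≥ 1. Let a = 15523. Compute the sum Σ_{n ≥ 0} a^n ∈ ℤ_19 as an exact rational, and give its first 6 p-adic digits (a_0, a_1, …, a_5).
Σ a^n = 1/(1 − a) = -1/15522;  first 6 digits = (1, 0, 5, 2, 6, 2)

v_19(a) = 2 ≥ 1, so the series converges in ℤ_19 to 1/(1 − a) = 1/(1 − 15523) = -1/15522. Expand this rational in ℤ_19: compute digits iteratively via d_i = x_i mod 19, x_{i+1} = (x_i − d_i)/19. The first 6 digits are (1, 0, 5, 2, 6, 2).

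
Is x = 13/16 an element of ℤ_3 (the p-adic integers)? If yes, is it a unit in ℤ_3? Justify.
x ∈ ℤ_3^× (unit); v_3(x) = 0

ℤ_3 = {x ∈ ℚ_3 : v_3(x) ≥ 0} and ℤ_3^× = {x ∈ ℤ_3 : v_3(x) = 0}. Here v_3(13/16) = v_3(num) − v_3(den) = 0; compare against these criteria.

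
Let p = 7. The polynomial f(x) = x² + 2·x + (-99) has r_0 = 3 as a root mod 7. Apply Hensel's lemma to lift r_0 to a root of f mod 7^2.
r_1 = 38 (mod 49)

Hensel: r_{i+1} = r_i − f(r_i)·(f′(r_i))^{-1} mod 7^{i+2}, f′(x) = 2x + 2. Iterate:
  r_0 = 3 (mod 7)
  r_1 = 38 (mod 49)
Final: r = 38 satisfies f(r) ≡ 0 mod 7^2.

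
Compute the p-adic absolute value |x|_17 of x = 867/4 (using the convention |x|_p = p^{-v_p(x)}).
|867/4|_17 = 1/289

Step 1 — compute v_17(x) by factoring powers of 17 out of the numerator and denominator: v_17(867/4) = 2. Step 2 — apply |x|_p = p^{-v_p(x)} = 17^{-2} = 1/289.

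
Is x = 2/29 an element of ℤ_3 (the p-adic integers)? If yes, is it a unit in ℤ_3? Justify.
x ∈ ℤ_3^× (unit); v_3(x) = 0

ℤ_3 = {x ∈ ℚ_3 : v_3(x) ≥ 0} and ℤ_3^× = {x ∈ ℤ_3 : v_3(x) = 0}. Here v_3(2/29) = v_3(num) − v_3(den) = 0; compare against these criteria.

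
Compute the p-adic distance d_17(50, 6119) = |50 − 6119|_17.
d_17(50, 6119) = 1/289

Step 1 — x − y = 50 − 6119 = -6069. Step 2 — v_17(-6069) = 2 (factor: -6069 = −(17^2 · 21); the sign does not affect v_p). Step 3 — |x − y|_17 = 17^{-2} = 1/289.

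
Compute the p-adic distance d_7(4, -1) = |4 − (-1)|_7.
d_7(4, -1) = 1

Step 1 — x − y = 4 − (-1) = 5. Step 2 — v_7(5) = 0 (factor: 5 = (7^0 · 5); the sign does not affect v_p). Step 3 — |x − y|_7 = 7^{0} = 1.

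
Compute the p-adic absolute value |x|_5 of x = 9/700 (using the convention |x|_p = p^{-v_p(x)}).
|9/700|_5 = 25

Step 1 — compute v_5(x) by factoring powers of 5 out of the numerator and denominator: v_5(9/700) = -2. Step 2 — apply |x|_p = p^{-v_p(x)} = 5^{2} = 25.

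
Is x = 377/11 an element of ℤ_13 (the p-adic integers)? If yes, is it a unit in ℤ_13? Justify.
x ∈ ℤ_13 but not a unit; v_13(x) = 1 > 0

ℤ_13 = {x ∈ ℚ_13 : v_13(x) ≥ 0} and ℤ_13^× = {x ∈ ℤ_13 : v_13(x) = 0}. Here v_13(377/11) = v_13(num) − v_13(den) = 1; compare against these criteria.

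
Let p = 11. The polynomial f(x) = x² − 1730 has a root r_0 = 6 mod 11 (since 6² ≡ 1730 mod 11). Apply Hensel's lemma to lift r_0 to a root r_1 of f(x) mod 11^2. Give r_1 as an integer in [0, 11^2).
r_1 = 6 (mod 121)

Hensel's recurrence: r_{i+1} = r_i − f(r_i)·(f′(r_i))^{-1} mod 11^{i+2}, with f′(x) = 2x. Iterate:
  r_0 = 6 (mod 11)
  r_1 = 6 (mod 121)
Final: r_1 = 6, and one checks f(r_1) ≡ 0 mod 11^2.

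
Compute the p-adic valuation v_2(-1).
v_2(-1) = 0

v_2(n) is the largest exponent k such that 2^k divides n. Factor out: -1 = -2^0 · 1. (Sign doesn't affect v_p.) So v_2(-1) = 0.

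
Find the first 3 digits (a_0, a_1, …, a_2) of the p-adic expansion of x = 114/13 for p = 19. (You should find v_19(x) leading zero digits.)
(a_0, …, a_2) = (0, 18, 2)

v_19(114/13) = 1, so a_0 = ... = a_0 = 0. Factor out: x = 19^1 · u with u = 6/13 a unit in ℤ_19. Expand u iteratively via a_{v+i} = u_i mod 19, u_{i+1} = (u_i − a_{v+i})/19:
  u_0 = 6/13;  a_1 = 18;  u_1 = (u_0 − 18)/19 = -12/13
  u_1 = -12/13;  a_2 = 2;  u_2 = (u_1 − 2)/19 = -2/13
Digits: (0, 18, 2).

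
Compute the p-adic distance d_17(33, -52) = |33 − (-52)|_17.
d_17(33, -52) = 1/17

Step 1 — x − y = 33 − (-52) = 85. Step 2 — v_17(85) = 1 (factor: 85 = (17^1 · 5); the sign does not affect v_p). Step 3 — |x − y|_17 = 17^{-1} = 1/17.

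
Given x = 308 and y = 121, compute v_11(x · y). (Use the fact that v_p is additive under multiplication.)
v_11(37268) = 3

v_p(x) = 1 (factor: 308 = 11^1 · 28); v_p(y) = 2 (factor: 121 = 11^2 · 1). Additivity: v_p(xy) = v_p(x) + v_p(y) = 1 + 2 = 3. (Direct check: xy = 37268 = 11^3 · (28).)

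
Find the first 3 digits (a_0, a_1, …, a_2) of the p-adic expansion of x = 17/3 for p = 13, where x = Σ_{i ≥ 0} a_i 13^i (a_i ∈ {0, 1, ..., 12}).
(a_0, …, a_2) = (10, 4, 4)

v_13(17/3) = 0 (numerator and denominator both coprime to 13), so x ∈ ℤ_13^×. Compute digits iteratively via a_i = x_i mod 13, x_{i+1} = (x_i − a_i)/13, with x_0 = x:
  x_0 = 17/3;  a_0 = 10;  x_1 = (x_0 − 10)/13 = -1/3
  x_1 = -1/3;  a_1 = 4;  x_2 = (x_1 − 4)/13 = -1/3
  x_2 = -1/3;  a_2 = 4;  x_3 = (x_2 − 4)/13 = -1/3
Digits: (10, 4, 4).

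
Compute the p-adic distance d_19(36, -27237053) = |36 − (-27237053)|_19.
d_19(36, -27237053) = 1/2476099

Step 1 — x − y = 36 − (-27237053) = 27237089. Step 2 — v_19(27237089) = 5 (factor: 27237089 = (19^5 · 11); the sign does not affect v_p). Step 3 — |x − y|_19 = 19^{-5} = 1/2476099.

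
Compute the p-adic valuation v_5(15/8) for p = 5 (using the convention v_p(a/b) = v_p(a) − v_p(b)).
v_5(15/8) = 1

Factor powers of 5 from the numerator and denominator of the reduced fraction: 15 = 5^1 · 3 and 8 = 5^0 · 8. Apply v_p(a/b) = v_p(a) − v_p(b): v_5(15/8) = 1 − 0 = 1.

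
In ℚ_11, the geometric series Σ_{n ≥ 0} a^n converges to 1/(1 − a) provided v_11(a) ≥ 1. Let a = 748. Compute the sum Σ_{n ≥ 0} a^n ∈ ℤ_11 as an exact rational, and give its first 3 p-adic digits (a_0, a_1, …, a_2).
Σ a^n = 1/(1 − a) = -1/747;  first 3 digits = (1, 2, 10)

v_11(a) = 1 ≥ 1, so the series converges in ℤ_11 to 1/(1 − a) = 1/(1 − 748) = -1/747. Expand this rational in ℤ_11: compute digits iteratively via d_i = x_i mod 11, x_{i+1} = (x_i − d_i)/11. The first 3 digits are (1, 2, 10).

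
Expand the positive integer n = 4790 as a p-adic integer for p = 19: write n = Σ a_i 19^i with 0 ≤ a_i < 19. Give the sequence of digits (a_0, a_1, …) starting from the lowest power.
(a_0, a_1, …) = (2, 5, 13)

Repeated division by 19 gives the digits low-to-high: 4790 = 2 + 5·19^1 + 13·19^2. Digit sequence: (2, 5, 13).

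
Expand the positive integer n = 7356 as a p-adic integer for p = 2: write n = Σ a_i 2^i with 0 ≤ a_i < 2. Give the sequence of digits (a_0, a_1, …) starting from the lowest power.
(a_0, a_1, …) = (0, 0, 1, 1, 1, 1, 0, 1, 0, 0, 1, 1, 1)

Repeated division by 2 gives the digits low-to-high: 7356 = 1·2^2 + 1·2^3 + 1·2^4 + 1·2^5 + 1·2^7 + 1·2^10 + 1·2^11 + 1·2^12. Digit sequence: (0, 0, 1, 1, 1, 1, 0, 1, 0, 0, 1, 1, 1).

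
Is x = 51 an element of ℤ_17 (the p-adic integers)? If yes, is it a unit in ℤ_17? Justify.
x ∈ ℤ_17 but not a unit; v_17(x) = 1 > 0

ℤ_17 = {x ∈ ℚ_17 : v_17(x) ≥ 0} and ℤ_17^× = {x ∈ ℤ_17 : v_17(x) = 0}. Here v_17(51) = v_17(num) − v_17(den) = 1; compare against these criteria.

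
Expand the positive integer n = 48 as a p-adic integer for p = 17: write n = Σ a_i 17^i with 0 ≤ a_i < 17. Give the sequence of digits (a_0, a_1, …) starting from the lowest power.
(a_0, a_1, …) = (14, 2)

Repeated division by 17 gives the digits low-to-high: 48 = 14 + 2·17^1. Digit sequence: (14, 2).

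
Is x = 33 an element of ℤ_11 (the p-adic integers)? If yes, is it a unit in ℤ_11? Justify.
x ∈ ℤ_11 but not a unit; v_11(x) = 1 > 0

ℤ_11 = {x ∈ ℚ_11 : v_11(x) ≥ 0} and ℤ_11^× = {x ∈ ℤ_11 : v_11(x) = 0}. Here v_11(33) = v_11(num) − v_11(den) = 1; compare against these criteria.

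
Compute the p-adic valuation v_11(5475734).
v_11(5475734) = 5

v_11(n) is the largest exponent k such that 11^k divides n. Factor out: 5475734 = 11^5 · 34. (Sign doesn't affect v_p.) So v_11(5475734) = 5.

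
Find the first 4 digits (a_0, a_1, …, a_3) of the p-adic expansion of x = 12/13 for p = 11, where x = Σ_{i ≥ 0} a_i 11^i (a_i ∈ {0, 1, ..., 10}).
(a_0, …, a_3) = (6, 8, 6, 7)

v_11(12/13) = 0 (numerator and denominator both coprime to 11), so x ∈ ℤ_11^×. Compute digits iteratively via a_i = x_i mod 11, x_{i+1} = (x_i − a_i)/11, with x_0 = x:
  x_0 = 12/13;  a_0 = 6;  x_1 = (x_0 − 6)/11 = -6/13
  x_1 = -6/13;  a_1 = 8;  x_2 = (x_1 − 8)/11 = -10/13
  x_2 = -10/13;  a_2 = 6;  x_3 = (x_2 − 6)/11 = -8/13
  x_3 = -8/13;  a_3 = 7;  x_4 = (x_3 − 7)/11 = -9/13
Digits: (6, 8, 6, 7).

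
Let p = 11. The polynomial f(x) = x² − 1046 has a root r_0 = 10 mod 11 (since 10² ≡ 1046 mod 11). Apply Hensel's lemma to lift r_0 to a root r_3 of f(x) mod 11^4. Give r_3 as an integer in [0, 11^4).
r_3 = 384 (mod 14641)

Hensel's recurrence: r_{i+1} = r_i − f(r_i)·(f′(r_i))^{-1} mod 11^{i+2}, with f′(x) = 2x. Iterate:
  r_0 = 10 (mod 11)
  r_1 = 21 (mod 121)
  r_2 = 384 (mod 1331)
  r_3 = 384 (mod 14641)
Final: r_3 = 384, and one checks f(r_3) ≡ 0 mod 11^4.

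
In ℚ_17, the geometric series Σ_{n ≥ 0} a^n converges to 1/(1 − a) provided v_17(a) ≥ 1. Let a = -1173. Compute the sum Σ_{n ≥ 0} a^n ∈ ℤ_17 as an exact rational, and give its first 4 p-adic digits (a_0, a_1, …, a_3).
Σ a^n = 1/(1 − a) = 1/1174;  first 4 digits = (1, 16, 13, 6)

v_17(a) = 1 ≥ 1, so the series converges in ℤ_17 to 1/(1 − a) = 1/(1 − (-1173)) = 1/1174. Expand this rational in ℤ_17: compute digits iteratively via d_i = x_i mod 17, x_{i+1} = (x_i − d_i)/17. The first 4 digits are (1, 16, 13, 6).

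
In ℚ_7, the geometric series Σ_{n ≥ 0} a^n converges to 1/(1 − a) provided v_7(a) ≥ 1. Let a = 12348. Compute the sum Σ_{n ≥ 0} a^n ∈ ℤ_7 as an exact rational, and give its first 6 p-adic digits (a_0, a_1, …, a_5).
Σ a^n = 1/(1 − a) = -1/12347;  first 6 digits = (1, 0, 0, 1, 5, 0)

v_7(a) = 3 ≥ 1, so the series converges in ℤ_7 to 1/(1 − a) = 1/(1 − 12348) = -1/12347. Expand this rational in ℤ_7: compute digits iteratively via d_i = x_i mod 7, x_{i+1} = (x_i − d_i)/7. The first 6 digits are (1, 0, 0, 1, 5, 0).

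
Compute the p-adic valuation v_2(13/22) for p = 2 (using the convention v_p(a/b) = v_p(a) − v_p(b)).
v_2(13/22) = -1

Factor powers of 2 from the numerator and denominator of the reduced fraction: 13 = 2^0 · 13 and 22 = 2^1 · 11. Apply v_p(a/b) = v_p(a) − v_p(b): v_2(13/22) = 0 − 1 = -1.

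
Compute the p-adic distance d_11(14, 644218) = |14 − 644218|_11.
d_11(14, 644218) = 1/161051

Step 1 — x − y = 14 − 644218 = -644204. Step 2 — v_11(-644204) = 5 (factor: -644204 = −(11^5 · 4); the sign does not affect v_p). Step 3 — |x − y|_11 = 11^{-5} = 1/161051.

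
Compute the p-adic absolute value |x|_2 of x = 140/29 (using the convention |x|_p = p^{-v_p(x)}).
|140/29|_2 = 1/4

Step 1 — compute v_2(x) by factoring powers of 2 out of the numerator and denominator: v_2(140/29) = 2. Step 2 — apply |x|_p = p^{-v_p(x)} = 2^{-2} = 1/4.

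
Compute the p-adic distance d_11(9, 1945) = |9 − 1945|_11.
d_11(9, 1945) = 1/121

Step 1 — x − y = 9 − 1945 = -1936. Step 2 — v_11(-1936) = 2 (factor: -1936 = −(11^2 · 16); the sign does not affect v_p). Step 3 — |x − y|_11 = 11^{-2} = 1/121.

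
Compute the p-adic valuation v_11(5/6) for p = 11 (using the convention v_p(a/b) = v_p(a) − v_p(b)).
v_11(5/6) = 0

Factor powers of 11 from the numerator and denominator of the reduced fraction: 5 = 11^0 · 5 and 6 = 11^0 · 6. Apply v_p(a/b) = v_p(a) − v_p(b): v_11(5/6) = 0 − 0 = 0.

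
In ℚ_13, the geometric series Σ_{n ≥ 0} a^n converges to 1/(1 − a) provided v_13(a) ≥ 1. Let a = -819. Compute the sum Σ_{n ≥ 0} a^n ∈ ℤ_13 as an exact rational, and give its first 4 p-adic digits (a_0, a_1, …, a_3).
Σ a^n = 1/(1 − a) = 1/820;  first 4 digits = (1, 2, 12, 0)

v_13(a) = 1 ≥ 1, so the series converges in ℤ_13 to 1/(1 − a) = 1/(1 − (-819)) = 1/820. Expand this rational in ℤ_13: compute digits iteratively via d_i = x_i mod 13, x_{i+1} = (x_i − d_i)/13. The first 4 digits are (1, 2, 12, 0).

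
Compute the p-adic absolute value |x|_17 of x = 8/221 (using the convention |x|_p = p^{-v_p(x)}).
|8/221|_17 = 17

Step 1 — compute v_17(x) by factoring powers of 17 out of the numerator and denominator: v_17(8/221) = -1. Step 2 — apply |x|_p = p^{-v_p(x)} = 17^{1} = 17.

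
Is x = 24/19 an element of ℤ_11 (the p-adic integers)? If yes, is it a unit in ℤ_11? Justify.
x ∈ ℤ_11^× (unit); v_11(x) = 0

ℤ_11 = {x ∈ ℚ_11 : v_11(x) ≥ 0} and ℤ_11^× = {x ∈ ℤ_11 : v_11(x) = 0}. Here v_11(24/19) = v_11(num) − v_11(den) = 0; compare against these criteria.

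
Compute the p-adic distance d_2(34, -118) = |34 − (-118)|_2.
d_2(34, -118) = 1/8

Step 1 — x − y = 34 − (-118) = 152. Step 2 — v_2(152) = 3 (factor: 152 = (2^3 · 19); the sign does not affect v_p). Step 3 — |x − y|_2 = 2^{-3} = 1/8.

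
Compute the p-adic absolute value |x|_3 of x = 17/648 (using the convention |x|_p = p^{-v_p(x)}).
|17/648|_3 = 81

Step 1 — compute v_3(x) by factoring powers of 3 out of the numerator and denominator: v_3(17/648) = -4. Step 2 — apply |x|_p = p^{-v_p(x)} = 3^{4} = 81.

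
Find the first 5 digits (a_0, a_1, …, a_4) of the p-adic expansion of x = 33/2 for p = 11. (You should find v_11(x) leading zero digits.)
(a_0, …, a_4) = (0, 7, 5, 5, 5)

v_11(33/2) = 1, so a_0 = ... = a_0 = 0. Factor out: x = 11^1 · u with u = 3/2 a unit in ℤ_11. Expand u iteratively via a_{v+i} = u_i mod 11, u_{i+1} = (u_i − a_{v+i})/11:
  u_0 = 3/2;  a_1 = 7;  u_1 = (u_0 − 7)/11 = -1/2
  u_1 = -1/2;  a_2 = 5;  u_2 = (u_1 − 5)/11 = -1/2
  u_2 = -1/2;  a_3 = 5;  u_3 = (u_2 − 5)/11 = -1/2
  u_3 = -1/2;  a_4 = 5;  u_4 = (u_3 − 5)/11 = -1/2
Digits: (0, 7, 5, 5, 5).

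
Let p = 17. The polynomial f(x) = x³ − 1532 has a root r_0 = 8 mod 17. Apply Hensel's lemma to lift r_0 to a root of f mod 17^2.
r_1 = 212 (mod 289)

Hensel: r_{i+1} = r_i − f(r_i)/f′(r_i) mod 17^{i+2}, where f′(x) = 3x². Iterate:
  r_0 = 8 (mod 17)
  r_1 = 212 (mod 289)
Final: r = 212 with f(r) ≡ 0 mod 17^2.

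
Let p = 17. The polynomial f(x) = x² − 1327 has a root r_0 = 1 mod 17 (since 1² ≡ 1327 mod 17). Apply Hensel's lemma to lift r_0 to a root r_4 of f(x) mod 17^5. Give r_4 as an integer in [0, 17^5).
r_4 = 171463 (mod 1419857)

Hensel's recurrence: r_{i+1} = r_i − f(r_i)·(f′(r_i))^{-1} mod 17^{i+2}, with f′(x) = 2x. Iterate:
  r_0 = 1 (mod 17)
  r_1 = 86 (mod 289)
  r_2 = 4421 (mod 4913)
  r_3 = 4421 (mod 83521)
  r_4 = 171463 (mod 1419857)
Final: r_4 = 171463, and one checks f(r_4) ≡ 0 mod 17^5.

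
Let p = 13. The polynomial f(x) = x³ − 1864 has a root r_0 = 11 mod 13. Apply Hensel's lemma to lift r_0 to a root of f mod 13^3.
r_2 = 1337 (mod 2197)

Hensel: r_{i+1} = r_i − f(r_i)/f′(r_i) mod 13^{i+2}, where f′(x) = 3x². Iterate:
  r_0 = 11 (mod 13)
  r_1 = 154 (mod 169)
  r_2 = 1337 (mod 2197)
Final: r = 1337 with f(r) ≡ 0 mod 13^3.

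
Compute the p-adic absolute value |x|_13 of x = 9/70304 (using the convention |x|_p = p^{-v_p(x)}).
|9/70304|_13 = 2197

Step 1 — compute v_13(x) by factoring powers of 13 out of the numerator and denominator: v_13(9/70304) = -3. Step 2 — apply |x|_p = p^{-v_p(x)} = 13^{3} = 2197.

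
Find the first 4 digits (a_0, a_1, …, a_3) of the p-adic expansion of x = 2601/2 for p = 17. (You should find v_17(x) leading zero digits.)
(a_0, …, a_3) = (0, 0, 13, 8)

v_17(2601/2) = 2, so a_0 = ... = a_1 = 0. Factor out: x = 17^2 · u with u = 9/2 a unit in ℤ_17. Expand u iteratively via a_{v+i} = u_i mod 17, u_{i+1} = (u_i − a_{v+i})/17:
  u_0 = 9/2;  a_2 = 13;  u_1 = (u_0 − 13)/17 = -1/2
  u_1 = -1/2;  a_3 = 8;  u_2 = (u_1 − 8)/17 = -1/2
Digits: (0, 0, 13, 8).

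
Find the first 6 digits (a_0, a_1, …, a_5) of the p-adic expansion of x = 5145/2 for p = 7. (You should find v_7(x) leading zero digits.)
(a_0, …, a_5) = (0, 0, 0, 4, 4, 3)

v_7(5145/2) = 3, so a_0 = ... = a_2 = 0. Factor out: x = 7^3 · u with u = 15/2 a unit in ℤ_7. Expand u iteratively via a_{v+i} = u_i mod 7, u_{i+1} = (u_i − a_{v+i})/7:
  u_0 = 15/2;  a_3 = 4;  u_1 = (u_0 − 4)/7 = 1/2
  u_1 = 1/2;  a_4 = 4;  u_2 = (u_1 − 4)/7 = -1/2
  u_2 = -1/2;  a_5 = 3;  u_3 = (u_2 − 3)/7 = -1/2
Digits: (0, 0, 0, 4, 4, 3).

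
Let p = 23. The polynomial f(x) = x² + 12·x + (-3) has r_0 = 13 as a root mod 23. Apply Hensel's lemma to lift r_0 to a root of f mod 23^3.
r_2 = 3624 (mod 12167)

Hensel: r_{i+1} = r_i − f(r_i)·(f′(r_i))^{-1} mod 23^{i+2}, f′(x) = 2x + 12. Iterate:
  r_0 = 13 (mod 23)
  r_1 = 450 (mod 529)
  r_2 = 3624 (mod 12167)
Final: r = 3624 satisfies f(r) ≡ 0 mod 23^3.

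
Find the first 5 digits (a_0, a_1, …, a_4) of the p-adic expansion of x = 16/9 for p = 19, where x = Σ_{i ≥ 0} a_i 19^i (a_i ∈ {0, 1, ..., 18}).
(a_0, …, a_4) = (6, 4, 4, 4, 4)

v_19(16/9) = 0 (numerator and denominator both coprime to 19), so x ∈ ℤ_19^×. Compute digits iteratively via a_i = x_i mod 19, x_{i+1} = (x_i − a_i)/19, with x_0 = x:
  x_0 = 16/9;  a_0 = 6;  x_1 = (x_0 − 6)/19 = -2/9
  x_1 = -2/9;  a_1 = 4;  x_2 = (x_1 − 4)/19 = -2/9
  x_2 = -2/9;  a_2 = 4;  x_3 = (x_2 − 4)/19 = -2/9
  x_3 = -2/9;  a_3 = 4;  x_4 = (x_3 − 4)/19 = -2/9
  x_4 = -2/9;  a_4 = 4;  x_5 = (x_4 − 4)/19 = -2/9
Digits: (6, 4, 4, 4, 4).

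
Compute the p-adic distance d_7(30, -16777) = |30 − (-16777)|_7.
d_7(30, -16777) = 1/16807

Step 1 — x − y = 30 − (-16777) = 16807. Step 2 — v_7(16807) = 5 (factor: 16807 = (7^5 · 1); the sign does not affect v_p). Step 3 — |x − y|_7 = 7^{-5} = 1/16807.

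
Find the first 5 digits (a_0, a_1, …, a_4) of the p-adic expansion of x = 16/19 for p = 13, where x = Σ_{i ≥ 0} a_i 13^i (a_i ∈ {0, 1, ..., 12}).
(a_0, …, a_4) = (7, 5, 3, 10, 4)

v_13(16/19) = 0 (numerator and denominator both coprime to 13), so x ∈ ℤ_13^×. Compute digits iteratively via a_i = x_i mod 13, x_{i+1} = (x_i − a_i)/13, with x_0 = x:
  x_0 = 16/19;  a_0 = 7;  x_1 = (x_0 − 7)/13 = -9/19
  x_1 = -9/19;  a_1 = 5;  x_2 = (x_1 − 5)/13 = -8/19
  x_2 = -8/19;  a_2 = 3;  x_3 = (x_2 − 3)/13 = -5/19
  x_3 = -5/19;  a_3 = 10;  x_4 = (x_3 − 10)/13 = -15/19
  x_4 = -15/19;  a_4 = 4;  x_5 = (x_4 − 4)/13 = -7/19
Digits: (7, 5, 3, 10, 4).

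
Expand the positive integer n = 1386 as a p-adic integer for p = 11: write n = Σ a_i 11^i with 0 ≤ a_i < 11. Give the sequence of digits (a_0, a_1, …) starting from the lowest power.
(a_0, a_1, …) = (0, 5, 0, 1)

Repeated division by 11 gives the digits low-to-high: 1386 = 5·11^1 + 1·11^3. Digit sequence: (0, 5, 0, 1).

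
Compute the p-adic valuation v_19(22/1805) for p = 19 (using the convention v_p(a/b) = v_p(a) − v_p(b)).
v_19(22/1805) = -2

Factor powers of 19 from the numerator and denominator of the reduced fraction: 22 = 19^0 · 22 and 1805 = 19^2 · 5. Apply v_p(a/b) = v_p(a) − v_p(b): v_19(22/1805) = 0 − 2 = -2.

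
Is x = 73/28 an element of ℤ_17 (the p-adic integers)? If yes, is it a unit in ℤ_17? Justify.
x ∈ ℤ_17^× (unit); v_17(x) = 0

ℤ_17 = {x ∈ ℚ_17 : v_17(x) ≥ 0} and ℤ_17^× = {x ∈ ℤ_17 : v_17(x) = 0}. Here v_17(73/28) = v_17(num) − v_17(den) = 0; compare against these criteria.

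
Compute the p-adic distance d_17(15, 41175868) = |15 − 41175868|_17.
d_17(15, 41175868) = 1/1419857

Step 1 — x − y = 15 − 41175868 = -41175853. Step 2 — v_17(-41175853) = 5 (factor: -41175853 = −(17^5 · 29); the sign does not affect v_p). Step 3 — |x − y|_17 = 17^{-5} = 1/1419857.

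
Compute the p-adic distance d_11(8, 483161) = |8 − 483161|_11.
d_11(8, 483161) = 1/161051

Step 1 — x − y = 8 − 483161 = -483153. Step 2 — v_11(-483153) = 5 (factor: -483153 = −(11^5 · 3); the sign does not affect v_p). Step 3 — |x − y|_11 = 11^{-5} = 1/161051.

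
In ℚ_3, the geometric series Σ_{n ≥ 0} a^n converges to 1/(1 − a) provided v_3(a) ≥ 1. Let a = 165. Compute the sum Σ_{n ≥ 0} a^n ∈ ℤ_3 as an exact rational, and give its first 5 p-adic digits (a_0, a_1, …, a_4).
Σ a^n = 1/(1 − a) = -1/164;  first 5 digits = (1, 1, 1, 1, 0)

v_3(a) = 1 ≥ 1, so the series converges in ℤ_3 to 1/(1 − a) = 1/(1 − 165) = -1/164. Expand this rational in ℤ_3: compute digits iteratively via d_i = x_i mod 3, x_{i+1} = (x_i − d_i)/3. The first 5 digits are (1, 1, 1, 1, 0).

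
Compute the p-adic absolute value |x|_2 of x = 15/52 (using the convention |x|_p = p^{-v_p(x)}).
|15/52|_2 = 4

Step 1 — compute v_2(x) by factoring powers of 2 out of the numerator and denominator: v_2(15/52) = -2. Step 2 — apply |x|_p = p^{-v_p(x)} = 2^{2} = 4.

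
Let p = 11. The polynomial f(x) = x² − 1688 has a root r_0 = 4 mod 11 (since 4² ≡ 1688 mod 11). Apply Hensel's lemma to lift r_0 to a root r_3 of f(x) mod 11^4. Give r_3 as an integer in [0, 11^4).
r_3 = 3238 (mod 14641)

Hensel's recurrence: r_{i+1} = r_i − f(r_i)·(f′(r_i))^{-1} mod 11^{i+2}, with f′(x) = 2x. Iterate:
  r_0 = 4 (mod 11)
  r_1 = 92 (mod 121)
  r_2 = 576 (mod 1331)
  r_3 = 3238 (mod 14641)
Final: r_3 = 3238, and one checks f(r_3) ≡ 0 mod 11^4.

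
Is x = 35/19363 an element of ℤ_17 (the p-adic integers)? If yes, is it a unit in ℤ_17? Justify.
x ∉ ℤ_17 (v_17(x) = -2 < 0)

ℤ_17 = {x ∈ ℚ_17 : v_17(x) ≥ 0} and ℤ_17^× = {x ∈ ℤ_17 : v_17(x) = 0}. Here v_17(35/19363) = v_17(num) − v_17(den) = -2; compare against these criteria.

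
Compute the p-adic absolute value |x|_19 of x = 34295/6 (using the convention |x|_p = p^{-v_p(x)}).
|34295/6|_19 = 1/6859

Step 1 — compute v_19(x) by factoring powers of 19 out of the numerator and denominator: v_19(34295/6) = 3. Step 2 — apply |x|_p = p^{-v_p(x)} = 19^{-3} = 1/6859.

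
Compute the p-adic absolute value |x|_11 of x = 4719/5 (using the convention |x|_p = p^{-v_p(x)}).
|4719/5|_11 = 1/121

Step 1 — compute v_11(x) by factoring powers of 11 out of the numerator and denominator: v_11(4719/5) = 2. Step 2 — apply |x|_p = p^{-v_p(x)} = 11^{-2} = 1/121.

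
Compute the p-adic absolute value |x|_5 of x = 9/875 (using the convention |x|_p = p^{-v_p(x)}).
|9/875|_5 = 125

Step 1 — compute v_5(x) by factoring powers of 5 out of the numerator and denominator: v_5(9/875) = -3. Step 2 — apply |x|_p = p^{-v_p(x)} = 5^{3} = 125.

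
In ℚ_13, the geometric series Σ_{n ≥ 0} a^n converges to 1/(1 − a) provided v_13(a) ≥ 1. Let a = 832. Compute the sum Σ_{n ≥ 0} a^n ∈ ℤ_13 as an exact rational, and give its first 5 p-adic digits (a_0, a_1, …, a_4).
Σ a^n = 1/(1 − a) = -1/831;  first 5 digits = (1, 12, 5, 2, 1)

v_13(a) = 1 ≥ 1, so the series converges in ℤ_13 to 1/(1 − a) = 1/(1 − 832) = -1/831. Expand this rational in ℤ_13: compute digits iteratively via d_i = x_i mod 13, x_{i+1} = (x_i − d_i)/13. The first 5 digits are (1, 12, 5, 2, 1).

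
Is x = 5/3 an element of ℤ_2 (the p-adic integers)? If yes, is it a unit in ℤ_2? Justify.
x ∈ ℤ_2^× (unit); v_2(x) = 0

ℤ_2 = {x ∈ ℚ_2 : v_2(x) ≥ 0} and ℤ_2^× = {x ∈ ℤ_2 : v_2(x) = 0}. Here v_2(5/3) = v_2(num) − v_2(den) = 0; compare against these criteria.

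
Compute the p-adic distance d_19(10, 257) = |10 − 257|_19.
d_19(10, 257) = 1/19

Step 1 — x − y = 10 − 257 = -247. Step 2 — v_19(-247) = 1 (factor: -247 = −(19^1 · 13); the sign does not affect v_p). Step 3 — |x − y|_19 = 19^{-1} = 1/19.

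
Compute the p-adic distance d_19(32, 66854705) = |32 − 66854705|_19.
d_19(32, 66854705) = 1/2476099

Step 1 — x − y = 32 − 66854705 = -66854673. Step 2 — v_19(-66854673) = 5 (factor: -66854673 = −(19^5 · 27); the sign does not affect v_p). Step 3 — |x − y|_19 = 19^{-5} = 1/2476099.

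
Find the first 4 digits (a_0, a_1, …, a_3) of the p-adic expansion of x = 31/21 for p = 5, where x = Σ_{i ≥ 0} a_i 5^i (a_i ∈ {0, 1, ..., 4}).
(a_0, …, a_3) = (1, 2, 2, 0)

v_5(31/21) = 0 (numerator and denominator both coprime to 5), so x ∈ ℤ_5^×. Compute digits iteratively via a_i = x_i mod 5, x_{i+1} = (x_i − a_i)/5, with x_0 = x:
  x_0 = 31/21;  a_0 = 1;  x_1 = (x_0 − 1)/5 = 2/21
  x_1 = 2/21;  a_1 = 2;  x_2 = (x_1 − 2)/5 = -8/21
  x_2 = -8/21;  a_2 = 2;  x_3 = (x_2 − 2)/5 = -10/21
  x_3 = -10/21;  a_3 = 0;  x_4 = (x_3 − 0)/5 = -2/21
Digits: (1, 2, 2, 0).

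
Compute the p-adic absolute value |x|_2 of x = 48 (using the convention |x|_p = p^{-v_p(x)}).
|48|_2 = 1/16

Step 1 — compute v_2(x) by factoring powers of 2 out of the numerator and denominator: v_2(48) = 4. Step 2 — apply |x|_p = p^{-v_p(x)} = 2^{-4} = 1/16.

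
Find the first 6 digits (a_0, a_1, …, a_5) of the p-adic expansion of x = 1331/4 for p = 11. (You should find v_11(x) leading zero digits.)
(a_0, …, a_5) = (0, 0, 0, 3, 8, 2)

v_11(1331/4) = 3, so a_0 = ... = a_2 = 0. Factor out: x = 11^3 · u with u = 1/4 a unit in ℤ_11. Expand u iteratively via a_{v+i} = u_i mod 11, u_{i+1} = (u_i − a_{v+i})/11:
  u_0 = 1/4;  a_3 = 3;  u_1 = (u_0 − 3)/11 = -1/4
  u_1 = -1/4;  a_4 = 8;  u_2 = (u_1 − 8)/11 = -3/4
  u_2 = -3/4;  a_5 = 2;  u_3 = (u_2 − 2)/11 = -1/4
Digits: (0, 0, 0, 3, 8, 2).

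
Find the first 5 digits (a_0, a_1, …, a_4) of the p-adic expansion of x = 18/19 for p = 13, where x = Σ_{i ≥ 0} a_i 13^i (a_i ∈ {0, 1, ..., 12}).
(a_0, …, a_4) = (3, 6, 5, 3, 10)

v_13(18/19) = 0 (numerator and denominator both coprime to 13), so x ∈ ℤ_13^×. Compute digits iteratively via a_i = x_i mod 13, x_{i+1} = (x_i − a_i)/13, with x_0 = x:
  x_0 = 18/19;  a_0 = 3;  x_1 = (x_0 − 3)/13 = -3/19
  x_1 = -3/19;  a_1 = 6;  x_2 = (x_1 − 6)/13 = -9/19
  x_2 = -9/19;  a_2 = 5;  x_3 = (x_2 − 5)/13 = -8/19
  x_3 = -8/19;  a_3 = 3;  x_4 = (x_3 − 3)/13 = -5/19
  x_4 = -5/19;  a_4 = 10;  x_5 = (x_4 − 10)/13 = -15/19
Digits: (3, 6, 5, 3, 10).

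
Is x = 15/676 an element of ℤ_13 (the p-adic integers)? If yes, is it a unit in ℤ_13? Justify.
x ∉ ℤ_13 (v_13(x) = -2 < 0)

ℤ_13 = {x ∈ ℚ_13 : v_13(x) ≥ 0} and ℤ_13^× = {x ∈ ℤ_13 : v_13(x) = 0}. Here v_13(15/676) = v_13(num) − v_13(den) = -2; compare against these criteria.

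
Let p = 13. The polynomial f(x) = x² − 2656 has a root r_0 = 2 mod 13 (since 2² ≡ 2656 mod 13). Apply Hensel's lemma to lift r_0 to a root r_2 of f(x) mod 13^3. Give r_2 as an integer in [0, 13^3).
r_2 = 1172 (mod 2197)

Hensel's recurrence: r_{i+1} = r_i − f(r_i)·(f′(r_i))^{-1} mod 13^{i+2}, with f′(x) = 2x. Iterate:
  r_0 = 2 (mod 13)
  r_1 = 158 (mod 169)
  r_2 = 1172 (mod 2197)
Final: r_2 = 1172, and one checks f(r_2) ≡ 0 mod 13^3.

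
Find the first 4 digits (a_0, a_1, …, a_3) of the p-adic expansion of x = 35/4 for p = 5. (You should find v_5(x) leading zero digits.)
(a_0, …, a_3) = (0, 3, 1, 1)

v_5(35/4) = 1, so a_0 = ... = a_0 = 0. Factor out: x = 5^1 · u with u = 7/4 a unit in ℤ_5. Expand u iteratively via a_{v+i} = u_i mod 5, u_{i+1} = (u_i − a_{v+i})/5:
  u_0 = 7/4;  a_1 = 3;  u_1 = (u_0 − 3)/5 = -1/4
  u_1 = -1/4;  a_2 = 1;  u_2 = (u_1 − 1)/5 = -1/4
  u_2 = -1/4;  a_3 = 1;  u_3 = (u_2 − 1)/5 = -1/4
Digits: (0, 3, 1, 1).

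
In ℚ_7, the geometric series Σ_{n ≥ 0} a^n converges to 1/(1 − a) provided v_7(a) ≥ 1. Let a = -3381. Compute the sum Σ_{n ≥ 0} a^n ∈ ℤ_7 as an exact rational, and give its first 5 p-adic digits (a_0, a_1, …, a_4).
Σ a^n = 1/(1 − a) = 1/3382;  first 5 digits = (1, 0, 1, 4, 6)

v_7(a) = 2 ≥ 1, so the series converges in ℤ_7 to 1/(1 − a) = 1/(1 − (-3381)) = 1/3382. Expand this rational in ℤ_7: compute digits iteratively via d_i = x_i mod 7, x_{i+1} = (x_i − d_i)/7. The first 5 digits are (1, 0, 1, 4, 6).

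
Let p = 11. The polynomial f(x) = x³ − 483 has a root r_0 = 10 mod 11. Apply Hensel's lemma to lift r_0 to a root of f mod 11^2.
r_1 = 120 (mod 121)

Hensel: r_{i+1} = r_i − f(r_i)/f′(r_i) mod 11^{i+2}, where f′(x) = 3x². Iterate:
  r_0 = 10 (mod 11)
  r_1 = 120 (mod 121)
Final: r = 120 with f(r) ≡ 0 mod 11^2.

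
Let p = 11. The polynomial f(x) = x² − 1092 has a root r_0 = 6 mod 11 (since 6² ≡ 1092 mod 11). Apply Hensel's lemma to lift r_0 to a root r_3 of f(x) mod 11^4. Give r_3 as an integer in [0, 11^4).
r_3 = 5660 (mod 14641)

Hensel's recurrence: r_{i+1} = r_i − f(r_i)·(f′(r_i))^{-1} mod 11^{i+2}, with f′(x) = 2x. Iterate:
  r_0 = 6 (mod 11)
  r_1 = 94 (mod 121)
  r_2 = 336 (mod 1331)
  r_3 = 5660 (mod 14641)
Final: r_3 = 5660, and one checks f(r_3) ≡ 0 mod 11^4.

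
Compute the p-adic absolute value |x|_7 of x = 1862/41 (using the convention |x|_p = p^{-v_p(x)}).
|1862/41|_7 = 1/49

Step 1 — compute v_7(x) by factoring powers of 7 out of the numerator and denominator: v_7(1862/41) = 2. Step 2 — apply |x|_p = p^{-v_p(x)} = 7^{-2} = 1/49.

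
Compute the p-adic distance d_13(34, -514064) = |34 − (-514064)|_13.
d_13(34, -514064) = 1/28561

Step 1 — x − y = 34 − (-514064) = 514098. Step 2 — v_13(514098) = 4 (factor: 514098 = (13^4 · 18); the sign does not affect v_p). Step 3 — |x − y|_13 = 13^{-4} = 1/28561.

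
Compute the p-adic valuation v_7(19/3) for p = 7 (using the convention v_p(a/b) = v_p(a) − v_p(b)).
v_7(19/3) = 0

Factor powers of 7 from the numerator and denominator of the reduced fraction: 19 = 7^0 · 19 and 3 = 7^0 · 3. Apply v_p(a/b) = v_p(a) − v_p(b): v_7(19/3) = 0 − 0 = 0.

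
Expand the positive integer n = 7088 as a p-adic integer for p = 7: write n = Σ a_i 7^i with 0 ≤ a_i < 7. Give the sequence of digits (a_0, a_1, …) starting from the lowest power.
(a_0, a_1, …) = (4, 4, 4, 6, 2)

Repeated division by 7 gives the digits low-to-high: 7088 = 4 + 4·7^1 + 4·7^2 + 6·7^3 + 2·7^4. Digit sequence: (4, 4, 4, 6, 2).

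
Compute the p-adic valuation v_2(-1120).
v_2(-1120) = 5

v_2(n) is the largest exponent k such that 2^k divides n. Factor out: -1120 = -2^5 · 35. (Sign doesn't affect v_p.) So v_2(-1120) = 5.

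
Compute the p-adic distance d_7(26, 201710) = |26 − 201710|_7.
d_7(26, 201710) = 1/16807

Step 1 — x − y = 26 − 201710 = -201684. Step 2 — v_7(-201684) = 5 (factor: -201684 = −(7^5 · 12); the sign does not affect v_p). Step 3 — |x − y|_7 = 7^{-5} = 1/16807.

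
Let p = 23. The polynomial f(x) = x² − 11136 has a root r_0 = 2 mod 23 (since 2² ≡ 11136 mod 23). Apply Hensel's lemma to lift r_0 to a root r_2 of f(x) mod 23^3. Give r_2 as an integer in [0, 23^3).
r_2 = 10191 (mod 12167)

Hensel's recurrence: r_{i+1} = r_i − f(r_i)·(f′(r_i))^{-1} mod 23^{i+2}, with f′(x) = 2x. Iterate:
  r_0 = 2 (mod 23)
  r_1 = 140 (mod 529)
  r_2 = 10191 (mod 12167)
Final: r_2 = 10191, and one checks f(r_2) ≡ 0 mod 23^3.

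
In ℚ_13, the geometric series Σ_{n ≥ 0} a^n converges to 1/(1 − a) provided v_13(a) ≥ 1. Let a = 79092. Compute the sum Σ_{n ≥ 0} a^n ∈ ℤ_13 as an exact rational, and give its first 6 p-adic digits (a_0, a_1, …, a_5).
Σ a^n = 1/(1 − a) = -1/79091;  first 6 digits = (1, 0, 0, 10, 2, 0)

v_13(a) = 3 ≥ 1, so the series converges in ℤ_13 to 1/(1 − a) = 1/(1 − 79092) = -1/79091. Expand this rational in ℤ_13: compute digits iteratively via d_i = x_i mod 13, x_{i+1} = (x_i − d_i)/13. The first 6 digits are (1, 0, 0, 10, 2, 0).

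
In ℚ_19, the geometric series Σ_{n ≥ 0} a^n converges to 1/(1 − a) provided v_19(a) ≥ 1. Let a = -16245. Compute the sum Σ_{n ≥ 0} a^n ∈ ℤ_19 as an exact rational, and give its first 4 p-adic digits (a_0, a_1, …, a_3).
Σ a^n = 1/(1 − a) = 1/16246;  first 4 digits = (1, 0, 12, 16)

v_19(a) = 2 ≥ 1, so the series converges in ℤ_19 to 1/(1 − a) = 1/(1 − (-16245)) = 1/16246. Expand this rational in ℤ_19: compute digits iteratively via d_i = x_i mod 19, x_{i+1} = (x_i − d_i)/19. The first 4 digits are (1, 0, 12, 16).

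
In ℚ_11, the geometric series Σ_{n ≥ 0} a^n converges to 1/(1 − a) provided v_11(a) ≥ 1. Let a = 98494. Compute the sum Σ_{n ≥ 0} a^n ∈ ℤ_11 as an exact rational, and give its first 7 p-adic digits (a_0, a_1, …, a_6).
Σ a^n = 1/(1 − a) = -1/98493;  first 7 digits = (1, 0, 0, 8, 6, 0, 9)

v_11(a) = 3 ≥ 1, so the series converges in ℤ_11 to 1/(1 − a) = 1/(1 − 98494) = -1/98493. Expand this rational in ℤ_11: compute digits iteratively via d_i = x_i mod 11, x_{i+1} = (x_i − d_i)/11. The first 7 digits are (1, 0, 0, 8, 6, 0, 9).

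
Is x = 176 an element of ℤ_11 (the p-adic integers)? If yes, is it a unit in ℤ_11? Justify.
x ∈ ℤ_11 but not a unit; v_11(x) = 1 > 0

ℤ_11 = {x ∈ ℚ_11 : v_11(x) ≥ 0} and ℤ_11^× = {x ∈ ℤ_11 : v_11(x) = 0}. Here v_11(176) = v_11(num) − v_11(den) = 1; compare against these criteria.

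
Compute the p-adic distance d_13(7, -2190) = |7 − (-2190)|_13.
d_13(7, -2190) = 1/2197

Step 1 — x − y = 7 − (-2190) = 2197. Step 2 — v_13(2197) = 3 (factor: 2197 = (13^3 · 1); the sign does not affect v_p). Step 3 — |x − y|_13 = 13^{-3} = 1/2197.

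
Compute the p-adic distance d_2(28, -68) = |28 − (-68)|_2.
d_2(28, -68) = 1/32

Step 1 — x − y = 28 − (-68) = 96. Step 2 — v_2(96) = 5 (factor: 96 = (2^5 · 3); the sign does not affect v_p). Step 3 — |x − y|_2 = 2^{-5} = 1/32.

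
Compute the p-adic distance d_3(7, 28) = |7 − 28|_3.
d_3(7, 28) = 1/3

Step 1 — x − y = 7 − 28 = -21. Step 2 — v_3(-21) = 1 (factor: -21 = −(3^1 · 7); the sign does not affect v_p). Step 3 — |x − y|_3 = 3^{-1} = 1/3.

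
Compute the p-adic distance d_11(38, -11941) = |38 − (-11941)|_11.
d_11(38, -11941) = 1/1331

Step 1 — x − y = 38 − (-11941) = 11979. Step 2 — v_11(11979) = 3 (factor: 11979 = (11^3 · 9); the sign does not affect v_p). Step 3 — |x − y|_11 = 11^{-3} = 1/1331.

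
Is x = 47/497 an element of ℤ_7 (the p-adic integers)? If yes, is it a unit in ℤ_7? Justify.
x ∉ ℤ_7 (v_7(x) = -1 < 0)

ℤ_7 = {x ∈ ℚ_7 : v_7(x) ≥ 0} and ℤ_7^× = {x ∈ ℤ_7 : v_7(x) = 0}. Here v_7(47/497) = v_7(num) − v_7(den) = -1; compare against these criteria.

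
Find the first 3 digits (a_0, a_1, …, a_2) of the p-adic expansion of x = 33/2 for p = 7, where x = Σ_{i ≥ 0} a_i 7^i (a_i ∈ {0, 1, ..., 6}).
(a_0, …, a_2) = (6, 5, 3)

v_7(33/2) = 0 (numerator and denominator both coprime to 7), so x ∈ ℤ_7^×. Compute digits iteratively via a_i = x_i mod 7, x_{i+1} = (x_i − a_i)/7, with x_0 = x:
  x_0 = 33/2;  a_0 = 6;  x_1 = (x_0 − 6)/7 = 3/2
  x_1 = 3/2;  a_1 = 5;  x_2 = (x_1 − 5)/7 = -1/2
  x_2 = -1/2;  a_2 = 3;  x_3 = (x_2 − 3)/7 = -1/2
Digits: (6, 5, 3).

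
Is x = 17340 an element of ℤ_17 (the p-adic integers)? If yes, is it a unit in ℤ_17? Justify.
x ∈ ℤ_17 but not a unit; v_17(x) = 2 > 0

ℤ_17 = {x ∈ ℚ_17 : v_17(x) ≥ 0} and ℤ_17^× = {x ∈ ℤ_17 : v_17(x) = 0}. Here v_17(17340) = v_17(num) − v_17(den) = 2; compare against these criteria.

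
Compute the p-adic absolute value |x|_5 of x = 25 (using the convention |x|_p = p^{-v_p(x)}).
|25|_5 = 1/25

Step 1 — compute v_5(x) by factoring powers of 5 out of the numerator and denominator: v_5(25) = 2. Step 2 — apply |x|_p = p^{-v_p(x)} = 5^{-2} = 1/25.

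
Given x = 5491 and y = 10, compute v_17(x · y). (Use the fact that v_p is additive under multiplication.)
v_17(54910) = 2

v_p(x) = 2 (factor: 5491 = 17^2 · 19); v_p(y) = 0 (factor: 10 = 17^0 · 10). Additivity: v_p(xy) = v_p(x) + v_p(y) = 2 + 0 = 2. (Direct check: xy = 54910 = 17^2 · (190).)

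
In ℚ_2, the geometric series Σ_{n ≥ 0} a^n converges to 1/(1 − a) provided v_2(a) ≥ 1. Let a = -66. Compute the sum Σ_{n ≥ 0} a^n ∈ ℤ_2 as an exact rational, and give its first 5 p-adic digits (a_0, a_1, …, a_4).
Σ a^n = 1/(1 − a) = 1/67;  first 5 digits = (1, 1, 0, 1, 0)

v_2(a) = 1 ≥ 1, so the series converges in ℤ_2 to 1/(1 − a) = 1/(1 − (-66)) = 1/67. Expand this rational in ℤ_2: compute digits iteratively via d_i = x_i mod 2, x_{i+1} = (x_i − d_i)/2. The first 5 digits are (1, 1, 0, 1, 0).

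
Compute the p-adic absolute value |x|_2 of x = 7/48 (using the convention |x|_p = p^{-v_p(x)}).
|7/48|_2 = 16

Step 1 — compute v_2(x) by factoring powers of 2 out of the numerator and denominator: v_2(7/48) = -4. Step 2 — apply |x|_p = p^{-v_p(x)} = 2^{4} = 16.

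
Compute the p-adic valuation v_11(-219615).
v_11(-219615) = 4

v_11(n) is the largest exponent k such that 11^k divides n. Factor out: -219615 = -11^4 · 15. (Sign doesn't affect v_p.) So v_11(-219615) = 4.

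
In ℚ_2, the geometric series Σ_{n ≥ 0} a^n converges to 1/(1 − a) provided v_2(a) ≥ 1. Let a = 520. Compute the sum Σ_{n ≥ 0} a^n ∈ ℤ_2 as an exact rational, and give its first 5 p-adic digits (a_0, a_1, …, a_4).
Σ a^n = 1/(1 − a) = -1/519;  first 5 digits = (1, 0, 0, 1, 0)

v_2(a) = 3 ≥ 1, so the series converges in ℤ_2 to 1/(1 − a) = 1/(1 − 520) = -1/519. Expand this rational in ℤ_2: compute digits iteratively via d_i = x_i mod 2, x_{i+1} = (x_i − d_i)/2. The first 5 digits are (1, 0, 0, 1, 0).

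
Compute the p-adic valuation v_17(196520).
v_17(196520) = 3

v_17(n) is the largest exponent k such that 17^k divides n. Factor out: 196520 = 17^3 · 40. (Sign doesn't affect v_p.) So v_17(196520) = 3.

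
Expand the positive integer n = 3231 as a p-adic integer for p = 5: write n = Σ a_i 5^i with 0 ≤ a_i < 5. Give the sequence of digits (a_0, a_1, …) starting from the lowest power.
(a_0, a_1, …) = (1, 1, 4, 0, 0, 1)

Repeated division by 5 gives the digits low-to-high: 3231 = 1 + 1·5^1 + 4·5^2 + 1·5^5. Digit sequence: (1, 1, 4, 0, 0, 1).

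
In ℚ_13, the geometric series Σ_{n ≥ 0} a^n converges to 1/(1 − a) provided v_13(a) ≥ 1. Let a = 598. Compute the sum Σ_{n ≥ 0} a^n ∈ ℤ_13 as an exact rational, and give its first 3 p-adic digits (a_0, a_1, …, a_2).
Σ a^n = 1/(1 − a) = -1/597;  first 3 digits = (1, 7, 0)

v_13(a) = 1 ≥ 1, so the series converges in ℤ_13 to 1/(1 − a) = 1/(1 − 598) = -1/597. Expand this rational in ℤ_13: compute digits iteratively via d_i = x_i mod 13, x_{i+1} = (x_i − d_i)/13. The first 3 digits are (1, 7, 0).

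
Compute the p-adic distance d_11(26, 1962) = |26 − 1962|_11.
d_11(26, 1962) = 1/121

Step 1 — x − y = 26 − 1962 = -1936. Step 2 — v_11(-1936) = 2 (factor: -1936 = −(11^2 · 16); the sign does not affect v_p). Step 3 — |x − y|_11 = 11^{-2} = 1/121.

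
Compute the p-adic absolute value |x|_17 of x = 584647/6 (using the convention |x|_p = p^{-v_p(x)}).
|584647/6|_17 = 1/83521

Step 1 — compute v_17(x) by factoring powers of 17 out of the numerator and denominator: v_17(584647/6) = 4. Step 2 — apply |x|_p = p^{-v_p(x)} = 17^{-4} = 1/83521.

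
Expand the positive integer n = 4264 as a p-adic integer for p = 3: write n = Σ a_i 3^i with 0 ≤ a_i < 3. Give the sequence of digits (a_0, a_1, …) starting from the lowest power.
(a_0, a_1, …) = (1, 2, 2, 1, 1, 2, 2, 1)

Repeated division by 3 gives the digits low-to-high: 4264 = 1 + 2·3^1 + 2·3^2 + 1·3^3 + 1·3^4 + 2·3^5 + 2·3^6 + 1·3^7. Digit sequence: (1, 2, 2, 1, 1, 2, 2, 1).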